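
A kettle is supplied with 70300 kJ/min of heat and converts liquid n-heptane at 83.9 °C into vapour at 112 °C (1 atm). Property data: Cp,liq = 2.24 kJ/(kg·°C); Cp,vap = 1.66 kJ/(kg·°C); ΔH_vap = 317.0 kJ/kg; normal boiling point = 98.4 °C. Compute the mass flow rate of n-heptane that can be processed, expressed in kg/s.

ṁ = 3.15 kg/s

Δh = 2.24×(98.4−83.9) + 317.0 + 1.66×(112−98.4) = 372.06 kJ/kg
Q = 70300 kJ/min = 1171.7 kJ/s = 1171.7 kJ/s
ṁ = Q/Δh = 1171.7 / 372.06 = 3.1492 kg/s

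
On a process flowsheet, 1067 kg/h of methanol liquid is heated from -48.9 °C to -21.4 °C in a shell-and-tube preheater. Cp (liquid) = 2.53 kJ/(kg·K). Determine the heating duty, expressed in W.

Q = ṁ·Cp·ΔT = 1067 × 2.53 × (-21.4 − -48.9) = 74237 kJ/h
Converting: 74237 / 3600 s = 20.621 kW
Heating duty = 20621 W

Q = 20600 W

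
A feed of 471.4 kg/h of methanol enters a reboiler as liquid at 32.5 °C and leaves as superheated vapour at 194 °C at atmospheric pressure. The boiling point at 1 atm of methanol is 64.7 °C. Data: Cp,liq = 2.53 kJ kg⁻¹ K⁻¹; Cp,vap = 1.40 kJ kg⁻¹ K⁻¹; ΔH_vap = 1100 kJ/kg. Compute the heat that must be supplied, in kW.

Q = 178 kW

liquid 32.5→64.7 °C: 81.466 kJ/kg
vaporisation at 64.7 °C: 1100 kJ/kg
vapour 64.7→194 °C: 181.02 kJ/kg
Δh = 81.466 + 1100 + 181.02 = 1362.5 kJ/kg
Q = ṁ·Δh = 471.4 kg/h × 1362.5 kJ/kg = 642280 kJ/h
|Q| = 178.41 kW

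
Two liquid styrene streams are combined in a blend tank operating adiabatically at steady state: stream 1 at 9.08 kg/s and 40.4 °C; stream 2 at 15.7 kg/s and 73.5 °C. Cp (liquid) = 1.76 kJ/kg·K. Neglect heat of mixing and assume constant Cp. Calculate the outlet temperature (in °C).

T_out = 61.4 °C

Energy balance with Q = 0: Σ ṁᵢCp,ᵢ(T_out − Tᵢ) = 0
T_out = Σ ṁᵢCp,ᵢTᵢ / Σ ṁᵢCp,ᵢ
      = 2676.6 / 43.613 = 61.371 °C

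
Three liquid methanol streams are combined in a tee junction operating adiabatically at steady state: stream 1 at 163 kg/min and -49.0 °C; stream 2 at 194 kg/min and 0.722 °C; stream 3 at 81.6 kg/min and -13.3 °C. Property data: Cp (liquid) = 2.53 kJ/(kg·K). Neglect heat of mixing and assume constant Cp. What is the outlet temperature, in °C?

Adiabatic, steady state ⇒ Σ ṁᵢCp,ᵢ(T_out − Tᵢ) = 0
T_out = Σ ṁᵢCp,ᵢTᵢ / Σ ṁᵢCp,ᵢ
      = -22598 / 1109.7 = -20.365 °C

T_out = -20.4 °C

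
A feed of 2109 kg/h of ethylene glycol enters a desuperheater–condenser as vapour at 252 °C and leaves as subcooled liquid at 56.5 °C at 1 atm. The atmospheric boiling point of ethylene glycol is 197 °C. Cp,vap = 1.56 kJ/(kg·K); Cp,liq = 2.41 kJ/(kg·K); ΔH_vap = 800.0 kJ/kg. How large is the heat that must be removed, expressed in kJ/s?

Q_c = 717 kJ/s

vapour 252→197 °C: -85.8 kJ/kg
condensation at 197 °C: -800 kJ/kg
liquid 197→56.5 °C: -338.61 kJ/kg
Δh = -85.8 + -800 + -338.61 = -1224.4 kJ/kg
Q = ṁ·Δh = 2109 kg/h × -1224.4 kJ/kg = -2.5823e+06 kJ/h
|Q| = 717.3 kW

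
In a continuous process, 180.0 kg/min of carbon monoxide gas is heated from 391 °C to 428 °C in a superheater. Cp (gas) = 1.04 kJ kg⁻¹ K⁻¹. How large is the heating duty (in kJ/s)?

Q = 115 kJ/s

Q = ṁ·Cp·ΔT = 180.0 × 1.04 × (428 − 391) = 6926.4 kJ/min
Converting: 6926.4 / 60 s = 115.44 kW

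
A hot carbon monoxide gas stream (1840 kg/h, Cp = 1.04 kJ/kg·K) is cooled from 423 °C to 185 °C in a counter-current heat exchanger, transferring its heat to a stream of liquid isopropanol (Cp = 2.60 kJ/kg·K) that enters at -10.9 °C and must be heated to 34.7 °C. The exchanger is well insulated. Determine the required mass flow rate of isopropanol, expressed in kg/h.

ṁ_c = 3840 kg/h

Heat released by hot stream: Q = 1840 × 1.04 × (423 − 185) = 455440 kJ/h
Energy balance on cold side (adiabatic exchanger): Q = ṁ_c·Cp_c·(T_c,out − T_c,in)
ṁ_c = 455440 / [2.60 × (34.7 − -10.9)] = 3841.4 kg/h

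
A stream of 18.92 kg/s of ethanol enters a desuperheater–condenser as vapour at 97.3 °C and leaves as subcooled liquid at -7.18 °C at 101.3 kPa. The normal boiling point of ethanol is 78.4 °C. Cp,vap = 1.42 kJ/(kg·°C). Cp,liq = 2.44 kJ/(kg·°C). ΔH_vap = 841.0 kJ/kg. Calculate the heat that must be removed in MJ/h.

Q_c = 73300 MJ/h

vapour 97.3→78.4 °C: -26.838 kJ/kg
condensation at 78.4 °C: -841 kJ/kg
liquid 78.4→-7.18 °C: -208.82 kJ/kg
Δh = -26.838 + -841 + -208.82 = -1076.7 kJ/kg
Q = ṁ·Δh = 18.92 kg/s × -1076.7 kJ/kg = -20370 kJ/s
|Q| = 20370 kW = 73333 MJ/h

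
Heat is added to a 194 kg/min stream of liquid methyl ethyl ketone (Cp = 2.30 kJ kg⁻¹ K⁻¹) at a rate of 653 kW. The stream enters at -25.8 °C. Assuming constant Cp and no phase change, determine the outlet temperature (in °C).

T_out = 62.0 °C

Q = 653 kW = 39180 kJ/min
ΔT = Q/(ṁ·Cp) = 39180/(194×2.30) = 87.808 K
T_out = -25.8 + 87.808 = 62.008 °C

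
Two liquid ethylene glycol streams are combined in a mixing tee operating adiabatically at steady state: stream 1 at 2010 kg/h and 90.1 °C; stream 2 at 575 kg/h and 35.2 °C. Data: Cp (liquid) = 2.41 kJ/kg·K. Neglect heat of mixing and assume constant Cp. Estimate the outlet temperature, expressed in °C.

Adiabatic, steady state ⇒ Σ ṁᵢCp,ᵢ(T_out − Tᵢ) = 0
Σ ṁᵢCp,ᵢTᵢ = 2010×2.41×90.1 + 575×2.41×35.2 = 485230
Σ ṁᵢCp,ᵢ = 2010×2.41 + 575×2.41 = 6229.9
T_out = 485230 / 6229.9 = 77.888 °C

T_out = 77.9 °C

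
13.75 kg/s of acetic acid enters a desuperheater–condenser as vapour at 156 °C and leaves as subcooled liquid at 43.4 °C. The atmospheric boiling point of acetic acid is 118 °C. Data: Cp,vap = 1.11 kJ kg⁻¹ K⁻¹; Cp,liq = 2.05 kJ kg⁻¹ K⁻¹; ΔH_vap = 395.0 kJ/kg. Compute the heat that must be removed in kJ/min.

Q_c = 487000 kJ/min

vapour 156→118 °C: -42.18 kJ/kg
condensation at 118 °C: -395 kJ/kg
liquid 118→43.4 °C: -152.93 kJ/kg
Δh = -42.18 + -395 + -152.93 = -590.11 kJ/kg
Q = ṁ·Δh = 13.75 kg/s × -590.11 kJ/kg = -8114 kJ/s
|Q| = 8114 kW = 486840 kJ/min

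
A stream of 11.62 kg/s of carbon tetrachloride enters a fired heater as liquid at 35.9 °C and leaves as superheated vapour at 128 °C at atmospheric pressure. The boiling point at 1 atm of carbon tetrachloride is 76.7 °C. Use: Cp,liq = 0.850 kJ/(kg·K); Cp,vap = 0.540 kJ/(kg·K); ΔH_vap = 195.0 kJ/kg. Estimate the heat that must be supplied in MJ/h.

Q = 10800 MJ/h

liquid 35.9→76.7 °C: 34.68 kJ/kg
vaporisation at 76.7 °C: 195 kJ/kg
vapour 76.7→128 °C: 27.702 kJ/kg
Δh = 34.68 + 195 + 27.702 = 257.38 kJ/kg
Q = ṁ·Δh = 11.62 kg/s × 257.38 kJ/kg = 2990.8 kJ/s
|Q| = 2990.8 kW = 10767 MJ/h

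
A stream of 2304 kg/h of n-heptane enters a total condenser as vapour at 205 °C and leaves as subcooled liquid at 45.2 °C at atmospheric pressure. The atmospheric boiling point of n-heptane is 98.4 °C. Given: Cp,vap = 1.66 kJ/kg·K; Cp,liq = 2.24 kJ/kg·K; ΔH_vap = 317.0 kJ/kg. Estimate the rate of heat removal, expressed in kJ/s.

vapour 205→98.4 °C: -176.96 kJ/kg
condensation at 98.4 °C: -317 kJ/kg
liquid 98.4→45.2 °C: -119.17 kJ/kg
Δh = -176.96 + -317 + -119.17 = -613.12 kJ/kg
Q = ṁ·Δh = 2304 kg/h × -613.12 kJ/kg = -1.4126e+06 kJ/h
|Q| = 392.4 kW

Q_c = 392 kJ/s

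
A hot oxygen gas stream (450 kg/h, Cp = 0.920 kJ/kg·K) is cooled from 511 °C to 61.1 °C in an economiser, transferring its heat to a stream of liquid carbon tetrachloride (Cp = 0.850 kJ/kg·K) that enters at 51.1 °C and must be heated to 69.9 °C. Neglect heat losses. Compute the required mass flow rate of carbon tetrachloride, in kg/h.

ṁ_c = 11700 kg/h

Heat released by hot stream: Q = 450 × 0.920 × (511 − 61.1) = 186260 kJ/h
Energy balance on cold side (adiabatic exchanger): Q = ṁ_c·Cp_c·(T_c,out − T_c,in)
ṁ_c = 186260 / [0.850 × (69.9 − 51.1)] = 11656 kg/h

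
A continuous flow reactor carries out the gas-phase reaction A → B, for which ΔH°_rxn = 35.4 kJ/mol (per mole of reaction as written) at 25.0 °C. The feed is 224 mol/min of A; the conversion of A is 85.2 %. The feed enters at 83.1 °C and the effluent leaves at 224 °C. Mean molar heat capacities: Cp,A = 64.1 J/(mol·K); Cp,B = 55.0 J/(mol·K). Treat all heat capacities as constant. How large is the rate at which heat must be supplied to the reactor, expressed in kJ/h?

Extent of reaction ξ = 0.852 × 224 = 190.85 mol/min
Reaction term: ξ·ΔH°_rxn = 190.85 × 35.4 = 6756 kJ/min
Sensible, feed 83.1→25 °C: -834.22 kJ/min
Outlet flows (mol/min): A 33.152, B 190.85
Sensible, products 25→224 °C: 2511.7 kJ/min
Q = ΔH = 8433.5 kJ/min = 140.56 kW
Heat supplied = 506010 kJ/h

Q_in = 506000 kJ/h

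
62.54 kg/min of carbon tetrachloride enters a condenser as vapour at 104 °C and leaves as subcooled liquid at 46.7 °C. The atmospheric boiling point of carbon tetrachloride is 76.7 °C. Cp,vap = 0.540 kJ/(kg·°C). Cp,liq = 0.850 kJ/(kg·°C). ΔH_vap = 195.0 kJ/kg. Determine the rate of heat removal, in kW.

vapour 104→76.7 °C: -14.742 kJ/kg
condensation at 76.7 °C: -195 kJ/kg
liquid 76.7→46.7 °C: -25.5 kJ/kg
Δh = -14.742 + -195 + -25.5 = -235.24 kJ/kg
Q = ṁ·Δh = 62.54 kg/min × -235.24 kJ/kg = -14712 kJ/min
|Q| = 245.2 kW

Q_c = 245 kW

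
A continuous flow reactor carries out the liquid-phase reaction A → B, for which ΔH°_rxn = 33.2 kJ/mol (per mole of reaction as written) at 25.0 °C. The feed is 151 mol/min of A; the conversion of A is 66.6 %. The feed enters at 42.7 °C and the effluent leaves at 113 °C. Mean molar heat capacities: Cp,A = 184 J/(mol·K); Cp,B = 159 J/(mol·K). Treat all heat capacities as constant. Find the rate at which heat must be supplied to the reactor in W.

Extent of reaction ξ = 0.666 × 151 = 100.57 mol/min
Reaction term: ξ·ΔH°_rxn = 100.57 × 33.2 = 3338.8 kJ/min
Sensible, feed 42.7→25 °C: -491.78 kJ/min
Outlet flows (mol/min): A 50.434, B 100.57
Sensible, products 25→113 °C: 2223.7 kJ/min
Q = ΔH = 5070.8 kJ/min = 84.513 kW
Heat supplied = 84513 W

Q_in = 84500 W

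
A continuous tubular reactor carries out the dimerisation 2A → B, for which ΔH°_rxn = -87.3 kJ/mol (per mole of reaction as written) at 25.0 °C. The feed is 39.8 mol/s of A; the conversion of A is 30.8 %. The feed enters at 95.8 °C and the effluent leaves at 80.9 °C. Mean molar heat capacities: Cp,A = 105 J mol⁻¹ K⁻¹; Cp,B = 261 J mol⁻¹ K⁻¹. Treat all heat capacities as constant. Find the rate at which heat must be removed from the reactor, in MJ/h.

Extent of reaction ξ = 0.308 × 39.8 / 2 = 6.1292 mol/s
Reaction term: ξ·ΔH°_rxn = 6.1292 × -87.3 = -535.08 kJ/s
Sensible, feed 95.8→25 °C: -295.87 kJ/s
Outlet flows (mol/s): A 27.542, B 6.1292
Sensible, products 25→80.9 °C: 251.08 kJ/s
Q = ΔH = -579.87 kJ/s = -579.87 kW
Heat removed = 2087.5 MJ/h

Q_out = 2090 MJ/h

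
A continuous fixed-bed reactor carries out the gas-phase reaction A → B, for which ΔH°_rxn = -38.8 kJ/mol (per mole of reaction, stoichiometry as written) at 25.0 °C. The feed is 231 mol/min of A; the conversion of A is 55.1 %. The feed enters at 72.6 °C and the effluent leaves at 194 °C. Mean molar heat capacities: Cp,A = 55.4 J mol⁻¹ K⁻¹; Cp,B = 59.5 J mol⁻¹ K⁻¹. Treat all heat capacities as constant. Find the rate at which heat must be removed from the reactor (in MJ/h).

Extent of reaction ξ = 0.551 × 231 = 127.28 mol/min
Reaction term: ξ·ΔH°_rxn = 127.28 × -38.8 = -4938.5 kJ/min
Sensible, feed 72.6→25 °C: -609.16 kJ/min
Outlet flows (mol/min): A 103.72, B 127.28
Sensible, products 25→194 °C: 2251 kJ/min
Q = ΔH = -3296.7 kJ/min = -54.945 kW
Heat removed = 197.8 MJ/h

Q_out = 198 MJ/h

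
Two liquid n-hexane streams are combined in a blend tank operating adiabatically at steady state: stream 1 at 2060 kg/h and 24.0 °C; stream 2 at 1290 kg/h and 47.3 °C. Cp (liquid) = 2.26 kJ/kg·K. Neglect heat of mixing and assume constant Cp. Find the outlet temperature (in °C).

Adiabatic, steady state ⇒ Σ ṁᵢCp,ᵢ(T_out − Tᵢ) = 0
Σ ṁᵢCp,ᵢTᵢ = 2060×2.26×24.0 + 1290×2.26×47.3 = 249630
Σ ṁᵢCp,ᵢ = 2060×2.26 + 1290×2.26 = 7571
T_out = 249630 / 7571 = 32.972 °C

T_out = 33.0 °C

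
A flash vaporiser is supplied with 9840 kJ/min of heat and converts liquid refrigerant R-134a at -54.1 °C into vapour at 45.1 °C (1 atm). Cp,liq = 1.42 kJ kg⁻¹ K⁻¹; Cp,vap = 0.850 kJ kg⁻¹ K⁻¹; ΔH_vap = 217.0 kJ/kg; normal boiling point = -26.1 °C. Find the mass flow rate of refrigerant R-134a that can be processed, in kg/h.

ṁ = 1860 kg/h

Δh = 1.42×(-26.1−-54.1) + 217.0 + 0.850×(45.1−-26.1) = 317.28 kJ/kg
Q = 9840 kJ/min = 164 kJ/s = 590400 kJ/h
ṁ = Q/Δh = 590400 / 317.28 = 1860.8 kg/h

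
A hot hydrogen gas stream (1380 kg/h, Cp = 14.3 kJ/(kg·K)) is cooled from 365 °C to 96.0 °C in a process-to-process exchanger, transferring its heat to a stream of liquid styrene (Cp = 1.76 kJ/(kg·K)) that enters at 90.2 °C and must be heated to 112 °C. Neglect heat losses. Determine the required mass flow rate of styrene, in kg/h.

ṁ_c = 138000 kg/h

Heat released by hot stream: Q = 1380 × 14.3 × (365 − 96.0) = 5.3084e+06 kJ/h
Energy balance on cold side (adiabatic exchanger): Q = ṁ_c·Cp_c·(T_c,out − T_c,in)
ṁ_c = 5.3084e+06 / [1.76 × (112 − 90.2)] = 138360 kg/h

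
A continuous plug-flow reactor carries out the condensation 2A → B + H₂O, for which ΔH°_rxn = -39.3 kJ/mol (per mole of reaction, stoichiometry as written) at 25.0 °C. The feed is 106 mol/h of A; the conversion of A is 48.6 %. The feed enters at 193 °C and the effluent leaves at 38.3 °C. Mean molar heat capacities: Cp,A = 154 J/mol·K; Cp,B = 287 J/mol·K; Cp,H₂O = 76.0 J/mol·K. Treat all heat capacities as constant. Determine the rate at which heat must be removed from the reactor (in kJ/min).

Q_out = 58.6 kJ/min

Extent of reaction ξ = 0.486 × 106 / 2 = 25.758 mol/h
Reaction term: ξ·ΔH°_rxn = 25.758 × -39.3 = -1012.3 kJ/h
Sensible, feed 193→25 °C: -2742.4 kJ/h
Outlet flows (mol/h): A 54.484, B 25.758, H₂O 25.758
Sensible, products 25→38.3 °C: 235.95 kJ/h
Q = ΔH = -3518.8 kJ/h = -0.97744 kW
Heat removed = 58.646 kJ/min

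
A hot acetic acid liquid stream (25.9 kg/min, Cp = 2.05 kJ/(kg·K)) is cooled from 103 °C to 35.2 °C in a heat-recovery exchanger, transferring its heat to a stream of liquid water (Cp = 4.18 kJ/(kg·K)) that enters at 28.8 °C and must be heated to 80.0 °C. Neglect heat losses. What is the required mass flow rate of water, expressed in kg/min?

Heat released by hot stream: Q = 25.9 × 2.05 × (103 − 35.2) = 3599.8 kJ/min
Energy balance on cold side (adiabatic exchanger): Q = ṁ_c·Cp_c·(T_c,out − T_c,in)
ṁ_c = 3599.8 / [4.18 × (80.0 − 28.8)] = 16.82 kg/min

ṁ_c = 16.8 kg/min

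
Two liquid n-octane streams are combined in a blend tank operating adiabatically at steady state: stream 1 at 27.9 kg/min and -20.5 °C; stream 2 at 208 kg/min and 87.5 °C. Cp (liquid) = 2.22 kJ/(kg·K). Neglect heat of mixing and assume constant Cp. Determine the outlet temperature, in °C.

T_out = 74.7 °C

Adiabatic, steady state ⇒ Σ ṁᵢCp,ᵢ(T_out − Tᵢ) = 0
Σ ṁᵢCp,ᵢTᵢ = 27.9×2.22×-20.5 + 208×2.22×87.5 = 39134
Σ ṁᵢCp,ᵢ = 27.9×2.22 + 208×2.22 = 523.7
T_out = 39134 / 523.7 = 74.727 °C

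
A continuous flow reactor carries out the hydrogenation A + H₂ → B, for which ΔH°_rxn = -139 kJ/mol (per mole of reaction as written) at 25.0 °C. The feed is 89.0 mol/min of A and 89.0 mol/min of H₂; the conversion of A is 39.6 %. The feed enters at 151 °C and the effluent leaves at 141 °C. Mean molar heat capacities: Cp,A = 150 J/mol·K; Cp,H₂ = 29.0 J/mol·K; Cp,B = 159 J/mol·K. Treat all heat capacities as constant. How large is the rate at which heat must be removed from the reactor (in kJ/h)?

Extent of reaction ξ = 0.396 × 89.0 = 35.244 mol/min
Reaction term: ξ·ΔH°_rxn = 35.244 × -139 = -4898.9 kJ/min
Sensible, feed 151→25 °C: -2007.3 kJ/min
Outlet flows (mol/min): A 53.756, H₂ 53.756, B 35.244
Sensible, products 25→141 °C: 1766.2 kJ/min
Q = ΔH = -5140 kJ/min = -85.667 kW
Heat removed = 308400 kJ/h

Q_out = 308000 kJ/h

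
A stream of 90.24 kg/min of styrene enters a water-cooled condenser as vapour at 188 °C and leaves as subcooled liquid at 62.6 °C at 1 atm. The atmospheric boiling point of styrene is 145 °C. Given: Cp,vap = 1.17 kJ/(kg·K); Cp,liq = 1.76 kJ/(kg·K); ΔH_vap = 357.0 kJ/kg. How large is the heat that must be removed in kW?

vapour 188→145 °C: -50.31 kJ/kg
condensation at 145 °C: -357 kJ/kg
liquid 145→62.6 °C: -145.02 kJ/kg
Δh = -50.31 + -357 + -145.02 = -552.33 kJ/kg
Q = ṁ·Δh = 90.24 kg/min × -552.33 kJ/kg = -49843 kJ/min
|Q| = 830.71 kW

Q_c = 831 kW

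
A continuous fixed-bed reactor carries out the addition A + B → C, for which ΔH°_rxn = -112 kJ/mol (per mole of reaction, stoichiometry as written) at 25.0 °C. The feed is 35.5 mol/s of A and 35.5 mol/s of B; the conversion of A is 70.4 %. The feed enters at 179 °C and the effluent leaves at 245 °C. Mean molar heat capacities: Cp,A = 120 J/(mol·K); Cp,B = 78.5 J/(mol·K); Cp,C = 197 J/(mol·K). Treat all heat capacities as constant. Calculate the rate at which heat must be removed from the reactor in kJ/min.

Q_out = 141000 kJ/min

Extent of reaction ξ = 0.704 × 35.5 = 24.992 mol/s
Reaction term: ξ·ΔH°_rxn = 24.992 × -112 = -2799.1 kJ/s
Sensible, feed 179→25 °C: -1085.2 kJ/s
Outlet flows (mol/s): A 10.508, B 10.508, C 24.992
Sensible, products 25→245 °C: 1542 kJ/s
Q = ΔH = -2342.3 kJ/s = -2342.3 kW
Heat removed = 140540 kJ/min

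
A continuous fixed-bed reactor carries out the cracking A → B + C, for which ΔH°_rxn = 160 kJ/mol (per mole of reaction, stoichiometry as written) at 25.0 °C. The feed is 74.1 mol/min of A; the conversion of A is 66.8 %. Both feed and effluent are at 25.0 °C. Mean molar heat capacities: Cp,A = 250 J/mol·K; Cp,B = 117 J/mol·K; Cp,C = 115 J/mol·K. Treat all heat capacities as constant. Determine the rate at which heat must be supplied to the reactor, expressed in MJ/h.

Extent of reaction ξ = 0.668 × 74.1 = 49.499 mol/min
Reaction term: ξ·ΔH°_rxn = 49.499 × 160 = 7919.8 kJ/min
Q = ΔH = 7919.8 kJ/min = 132 kW
Heat supplied = 475.19 MJ/h

Q_in = 475 MJ/h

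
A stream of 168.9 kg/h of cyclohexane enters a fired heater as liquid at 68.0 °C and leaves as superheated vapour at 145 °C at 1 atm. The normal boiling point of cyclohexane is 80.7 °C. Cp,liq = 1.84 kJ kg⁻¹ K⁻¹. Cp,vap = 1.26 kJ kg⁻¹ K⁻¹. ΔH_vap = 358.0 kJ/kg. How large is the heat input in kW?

Q = 21.7 kW

liquid 68.0→80.7 °C: 23.368 kJ/kg
vaporisation at 80.7 °C: 358 kJ/kg
vapour 80.7→145 °C: 81.018 kJ/kg
Δh = 23.368 + 358 + 81.018 = 462.39 kJ/kg
Q = ṁ·Δh = 168.9 kg/h × 462.39 kJ/kg = 78097 kJ/h
|Q| = 21.694 kW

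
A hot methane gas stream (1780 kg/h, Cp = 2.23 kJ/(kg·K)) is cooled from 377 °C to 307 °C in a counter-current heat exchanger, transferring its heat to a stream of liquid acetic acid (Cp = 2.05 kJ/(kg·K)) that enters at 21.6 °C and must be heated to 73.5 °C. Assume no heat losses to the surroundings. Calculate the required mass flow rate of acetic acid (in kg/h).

Heat released by hot stream: Q = 1780 × 2.23 × (377 − 307) = 277860 kJ/h
Energy balance on cold side (adiabatic exchanger): Q = ṁ_c·Cp_c·(T_c,out − T_c,in)
ṁ_c = 277860 / [2.05 × (73.5 − 21.6)] = 2611.6 kg/h

ṁ_c = 2610 kg/h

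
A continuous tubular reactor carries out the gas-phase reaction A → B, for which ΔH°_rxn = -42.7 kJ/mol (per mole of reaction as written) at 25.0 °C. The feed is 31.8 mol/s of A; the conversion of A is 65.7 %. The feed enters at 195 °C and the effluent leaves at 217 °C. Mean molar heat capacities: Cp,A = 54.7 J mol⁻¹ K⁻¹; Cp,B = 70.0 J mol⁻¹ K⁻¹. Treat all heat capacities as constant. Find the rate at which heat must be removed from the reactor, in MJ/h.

Q_out = 2850 MJ/h

Extent of reaction ξ = 0.657 × 31.8 = 20.893 mol/s
Reaction term: ξ·ΔH°_rxn = 20.893 × -42.7 = -892.11 kJ/s
Sensible, feed 195→25 °C: -295.71 kJ/s
Outlet flows (mol/s): A 10.907, B 20.893
Sensible, products 25→217 °C: 395.35 kJ/s
Q = ΔH = -792.47 kJ/s = -792.47 kW
Heat removed = 2852.9 MJ/h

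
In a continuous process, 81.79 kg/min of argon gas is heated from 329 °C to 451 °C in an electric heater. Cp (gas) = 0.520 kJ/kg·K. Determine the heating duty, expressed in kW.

Q = 86.5 kW

Q = ṁ·Cp·ΔT = 81.79 × 0.520 × (451 − 329) = 5188.8 kJ/min
Converting: 5188.8 / 60 s = 86.479 kW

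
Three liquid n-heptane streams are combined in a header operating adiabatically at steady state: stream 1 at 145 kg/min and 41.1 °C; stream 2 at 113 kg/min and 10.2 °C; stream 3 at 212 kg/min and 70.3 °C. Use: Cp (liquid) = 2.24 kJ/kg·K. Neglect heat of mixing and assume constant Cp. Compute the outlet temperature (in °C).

Energy balance with Q = 0: Σ ṁᵢCp,ᵢ(T_out − Tᵢ) = 0
T_out = Σ ṁᵢCp,ᵢTᵢ / Σ ṁᵢCp,ᵢ
      = 49315 / 1052.8 = 46.842 °C

T_out = 46.8 °C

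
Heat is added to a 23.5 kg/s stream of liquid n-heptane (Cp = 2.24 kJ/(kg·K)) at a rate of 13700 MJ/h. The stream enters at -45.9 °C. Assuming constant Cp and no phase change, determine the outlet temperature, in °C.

T_out = 26.4 °C

Q = 13700 MJ/h = 3805.6 kJ/s
ΔT = Q/(ṁ·Cp) = 3805.6/(23.5×2.24) = 72.294 K
T_out = -45.9 + 72.294 = 26.394 °C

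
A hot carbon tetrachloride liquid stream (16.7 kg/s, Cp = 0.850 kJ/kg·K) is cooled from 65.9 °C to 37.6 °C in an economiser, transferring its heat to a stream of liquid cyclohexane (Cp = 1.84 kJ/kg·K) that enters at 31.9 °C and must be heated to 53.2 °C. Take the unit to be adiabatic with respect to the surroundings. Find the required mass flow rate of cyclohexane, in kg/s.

ṁ_c = 10.3 kg/s

Heat released by hot stream: Q = 16.7 × 0.850 × (65.9 − 37.6) = 401.72 kJ/s
Energy balance on cold side (adiabatic exchanger): Q = ṁ_c·Cp_c·(T_c,out − T_c,in)
ṁ_c = 401.72 / [1.84 × (53.2 − 31.9)] = 10.25 kg/s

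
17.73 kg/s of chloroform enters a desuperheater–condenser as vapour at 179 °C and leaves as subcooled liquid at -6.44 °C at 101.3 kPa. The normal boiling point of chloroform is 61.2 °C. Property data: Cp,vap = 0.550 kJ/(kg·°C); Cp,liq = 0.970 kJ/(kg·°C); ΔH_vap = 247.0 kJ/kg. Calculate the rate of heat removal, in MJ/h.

Q_c = 24100 MJ/h

vapour 179→61.2 °C: -64.79 kJ/kg
condensation at 61.2 °C: -247 kJ/kg
liquid 61.2→-6.44 °C: -65.611 kJ/kg
Δh = -64.79 + -247 + -65.611 = -377.4 kJ/kg
Q = ṁ·Δh = 17.73 kg/s × -377.4 kJ/kg = -6691.3 kJ/s
|Q| = 6691.3 kW = 24089 MJ/h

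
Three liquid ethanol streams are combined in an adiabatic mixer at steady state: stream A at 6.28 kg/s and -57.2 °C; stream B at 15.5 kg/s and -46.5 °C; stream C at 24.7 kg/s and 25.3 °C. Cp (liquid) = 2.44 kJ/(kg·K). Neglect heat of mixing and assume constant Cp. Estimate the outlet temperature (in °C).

Energy balance with Q = 0: Σ ṁᵢCp,ᵢ(T_out − Tᵢ) = 0
T_out = Σ ṁᵢCp,ᵢTᵢ / Σ ṁᵢCp,ᵢ
      = -1110.3 / 113.41 = -9.7904 °C

T_out = -9.79 °C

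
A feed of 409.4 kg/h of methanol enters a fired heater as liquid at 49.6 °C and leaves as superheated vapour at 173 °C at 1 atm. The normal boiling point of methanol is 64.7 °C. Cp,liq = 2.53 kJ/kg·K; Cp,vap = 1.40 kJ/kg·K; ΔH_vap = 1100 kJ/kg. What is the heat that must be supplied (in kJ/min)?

liquid 49.6→64.7 °C: 38.203 kJ/kg
vaporisation at 64.7 °C: 1100 kJ/kg
vapour 64.7→173 °C: 151.62 kJ/kg
Δh = 38.203 + 1100 + 151.62 = 1289.8 kJ/kg
Q = ṁ·Δh = 409.4 kg/h × 1289.8 kJ/kg = 528050 kJ/h
|Q| = 146.68 kW = 8800.9 kJ/min

Q = 8800 kJ/min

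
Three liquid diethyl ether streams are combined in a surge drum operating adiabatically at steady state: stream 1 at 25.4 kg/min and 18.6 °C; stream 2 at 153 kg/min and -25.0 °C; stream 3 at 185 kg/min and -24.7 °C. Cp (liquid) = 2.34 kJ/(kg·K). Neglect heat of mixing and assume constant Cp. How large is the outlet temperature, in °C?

Adiabatic, steady state ⇒ Σ ṁᵢCp,ᵢ(T_out − Tᵢ) = 0
Σ ṁᵢCp,ᵢTᵢ = 25.4×2.34×18.6 + 153×2.34×-25.0 + 185×2.34×-24.7 = -18538
Σ ṁᵢCp,ᵢ = 25.4×2.34 + 153×2.34 + 185×2.34 = 850.36
T_out = -18538 / 850.36 = -21.8 °C

T_out = -21.8 °C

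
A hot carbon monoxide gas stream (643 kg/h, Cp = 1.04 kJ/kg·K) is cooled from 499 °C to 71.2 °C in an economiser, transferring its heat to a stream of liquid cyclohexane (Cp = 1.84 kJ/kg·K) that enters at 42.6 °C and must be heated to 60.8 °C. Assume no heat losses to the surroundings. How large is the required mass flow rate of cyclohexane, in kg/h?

Heat released by hot stream: Q = 643 × 1.04 × (499 − 71.2) = 286080 kJ/h
Energy balance on cold side (adiabatic exchanger): Q = ṁ_c·Cp_c·(T_c,out − T_c,in)
ṁ_c = 286080 / [1.84 × (60.8 − 42.6)] = 8542.7 kg/h

ṁ_c = 8540 kg/h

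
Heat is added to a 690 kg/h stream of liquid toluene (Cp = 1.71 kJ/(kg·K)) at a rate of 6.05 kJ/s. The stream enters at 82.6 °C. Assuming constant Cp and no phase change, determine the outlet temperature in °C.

Q = 6.05 kJ/s = 21780 kJ/h
ΔT = Q/(ṁ·Cp) = 21780/(690×1.71) = 18.459 K
T_out = 82.6 + 18.459 = 101.06 °C

T_out = 101 °C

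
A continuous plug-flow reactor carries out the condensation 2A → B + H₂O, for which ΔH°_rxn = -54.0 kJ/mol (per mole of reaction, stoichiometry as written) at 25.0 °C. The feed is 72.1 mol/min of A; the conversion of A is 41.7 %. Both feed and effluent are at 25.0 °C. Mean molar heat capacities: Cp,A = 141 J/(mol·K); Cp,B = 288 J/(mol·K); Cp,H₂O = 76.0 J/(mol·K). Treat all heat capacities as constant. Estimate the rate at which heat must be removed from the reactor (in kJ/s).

Extent of reaction ξ = 0.417 × 72.1 / 2 = 15.033 mol/min
Reaction term: ξ·ΔH°_rxn = 15.033 × -54.0 = -811.77 kJ/min
Q = ΔH = -811.77 kJ/min = -13.53 kW
Heat removed = 13.53 kJ/s

Q_out = 13.5 kJ/s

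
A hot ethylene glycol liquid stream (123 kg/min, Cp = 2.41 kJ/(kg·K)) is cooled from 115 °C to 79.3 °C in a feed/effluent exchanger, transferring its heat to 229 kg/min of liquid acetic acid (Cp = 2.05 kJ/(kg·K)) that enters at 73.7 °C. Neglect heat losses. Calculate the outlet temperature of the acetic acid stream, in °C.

T_c,out = 96.2 °C

Heat released by hot stream: Q = 123 × 2.41 × (115 − 79.3) = 10583 kJ/min
Energy balance on cold side (adiabatic exchanger): Q = ṁ_c·Cp_c·(T_c,out − T_c,in)
T_c,out = 73.7 + 10583/(229 × 2.05) = 96.242 °C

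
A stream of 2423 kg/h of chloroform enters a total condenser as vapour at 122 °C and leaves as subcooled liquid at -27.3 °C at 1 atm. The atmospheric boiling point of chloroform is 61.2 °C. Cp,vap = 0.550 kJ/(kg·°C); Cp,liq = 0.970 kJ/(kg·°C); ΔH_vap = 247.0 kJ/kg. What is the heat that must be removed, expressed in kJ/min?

Q_c = 14800 kJ/min

vapour 122→61.2 °C: -33.44 kJ/kg
condensation at 61.2 °C: -247 kJ/kg
liquid 61.2→-27.3 °C: -85.845 kJ/kg
Δh = -33.44 + -247 + -85.845 = -366.28 kJ/kg
Q = ṁ·Δh = 2423 kg/h × -366.28 kJ/kg = -887510 kJ/h
|Q| = 246.53 kW = 14792 kJ/min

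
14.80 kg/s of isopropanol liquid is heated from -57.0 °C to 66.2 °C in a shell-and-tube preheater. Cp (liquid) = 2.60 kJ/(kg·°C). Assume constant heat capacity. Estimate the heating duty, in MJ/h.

Q = ṁ·Cp·ΔT = 14.80 × 2.60 × (66.2 − -57.0) = 4740.7 kJ/s
Heating duty = 17067 MJ/h

Q = 17100 MJ/h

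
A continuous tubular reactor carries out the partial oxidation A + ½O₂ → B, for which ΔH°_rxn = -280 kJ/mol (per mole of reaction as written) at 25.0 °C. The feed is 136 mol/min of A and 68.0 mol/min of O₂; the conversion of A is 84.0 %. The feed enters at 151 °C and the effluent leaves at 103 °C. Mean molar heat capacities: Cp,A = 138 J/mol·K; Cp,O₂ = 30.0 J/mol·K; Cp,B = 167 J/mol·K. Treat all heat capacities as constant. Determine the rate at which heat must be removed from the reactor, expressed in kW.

Q_out = 548 kW

Extent of reaction ξ = 0.840 × 136 = 114.24 mol/min
Reaction term: ξ·ΔH°_rxn = 114.24 × -280 = -31987 kJ/min
Sensible, feed 151→25 °C: -2621.8 kJ/min
Outlet flows (mol/min): A 21.76, O₂ 10.88, B 114.24
Sensible, products 25→103 °C: 1747.8 kJ/min
Q = ΔH = -32861 kJ/min = -547.69 kW
Heat removed = 547.69 kW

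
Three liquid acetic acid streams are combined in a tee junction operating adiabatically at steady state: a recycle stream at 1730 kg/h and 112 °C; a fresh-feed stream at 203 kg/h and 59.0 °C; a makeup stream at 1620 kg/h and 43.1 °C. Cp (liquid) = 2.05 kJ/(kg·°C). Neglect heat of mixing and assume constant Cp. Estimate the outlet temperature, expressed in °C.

Energy balance with Q = 0: Σ ṁᵢCp,ᵢ(T_out − Tᵢ) = 0
Σ ṁᵢCp,ᵢTᵢ = 1730×2.05×112 + 203×2.05×59.0 + 1620×2.05×43.1 = 564900
Σ ṁᵢCp,ᵢ = 1730×2.05 + 203×2.05 + 1620×2.05 = 7283.6
T_out = 564900 / 7283.6 = 77.557 °C

T_out = 77.6 °C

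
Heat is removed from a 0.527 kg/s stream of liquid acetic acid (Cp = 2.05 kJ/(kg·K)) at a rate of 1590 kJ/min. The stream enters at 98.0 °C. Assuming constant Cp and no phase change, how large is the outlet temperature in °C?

Q = 1590 kJ/min = 26.5 kJ/s
ΔT = Q/(ṁ·Cp) = 26.5/(0.527×2.05) = 24.529 K
T_out = 98.0 − 24.529 = 73.471 °C

T_out = 73.5 °C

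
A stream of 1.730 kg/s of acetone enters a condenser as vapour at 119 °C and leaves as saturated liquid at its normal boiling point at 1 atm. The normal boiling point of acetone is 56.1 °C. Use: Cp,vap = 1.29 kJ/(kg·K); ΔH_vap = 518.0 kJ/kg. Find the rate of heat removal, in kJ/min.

vapour 119→56.1 °C: -81.141 kJ/kg
condensation at 56.1 °C: -518 kJ/kg
Δh = -81.141 + -518 = -599.14 kJ/kg
Q = ṁ·Δh = 1.730 kg/s × -599.14 kJ/kg = -1036.5 kJ/s
|Q| = 1036.5 kW = 62191 kJ/min

Q_c = 62200 kJ/min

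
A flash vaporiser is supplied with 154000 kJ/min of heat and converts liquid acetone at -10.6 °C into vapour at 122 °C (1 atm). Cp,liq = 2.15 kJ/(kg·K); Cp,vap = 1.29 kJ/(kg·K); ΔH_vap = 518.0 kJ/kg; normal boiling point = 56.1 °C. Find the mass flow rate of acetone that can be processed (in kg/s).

Δh = 2.15×(56.1−-10.6) + 518.0 + 1.29×(122−56.1) = 746.42 kJ/kg
Q = 154000 kJ/min = 2566.7 kJ/s = 2566.7 kJ/s
ṁ = Q/Δh = 2566.7 / 746.42 = 3.4387 kg/s

ṁ = 3.44 kg/s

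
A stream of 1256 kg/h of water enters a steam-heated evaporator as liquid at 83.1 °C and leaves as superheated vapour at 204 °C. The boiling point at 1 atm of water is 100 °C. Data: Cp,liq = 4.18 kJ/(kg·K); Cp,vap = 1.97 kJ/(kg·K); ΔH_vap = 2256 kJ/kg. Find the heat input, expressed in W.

Q = 883000 W

liquid 83.1→100 °C: 70.642 kJ/kg
vaporisation at 100 °C: 2256 kJ/kg
vapour 100→204 °C: 204.88 kJ/kg
Δh = 70.642 + 2256 + 204.88 = 2531.5 kJ/kg
Q = ṁ·Δh = 1256 kg/h × 2531.5 kJ/kg = 3.1796e+06 kJ/h
|Q| = 883.22 kW = 883220 W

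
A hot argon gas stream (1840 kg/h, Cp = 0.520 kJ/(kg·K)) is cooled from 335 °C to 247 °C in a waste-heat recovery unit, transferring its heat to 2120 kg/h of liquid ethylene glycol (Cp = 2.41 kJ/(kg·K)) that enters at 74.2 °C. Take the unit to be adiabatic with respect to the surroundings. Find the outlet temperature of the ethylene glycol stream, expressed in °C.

T_c,out = 90.7 °C

Heat released by hot stream: Q = 1840 × 0.520 × (335 − 247) = 84198 kJ/h
Energy balance on cold side (adiabatic exchanger): Q = ṁ_c·Cp_c·(T_c,out − T_c,in)
T_c,out = 74.2 + 84198/(2120 × 2.41) = 90.68 °C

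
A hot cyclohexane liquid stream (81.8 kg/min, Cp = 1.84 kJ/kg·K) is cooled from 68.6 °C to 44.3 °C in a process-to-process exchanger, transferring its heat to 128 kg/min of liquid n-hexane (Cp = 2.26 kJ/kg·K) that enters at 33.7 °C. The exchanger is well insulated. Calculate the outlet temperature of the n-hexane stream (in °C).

Heat released by hot stream: Q = 81.8 × 1.84 × (68.6 − 44.3) = 3657.4 kJ/min
Energy balance on cold side (adiabatic exchanger): Q = ṁ_c·Cp_c·(T_c,out − T_c,in)
T_c,out = 33.7 + 3657.4/(128 × 2.26) = 46.343 °C

T_c,out = 46.3 °C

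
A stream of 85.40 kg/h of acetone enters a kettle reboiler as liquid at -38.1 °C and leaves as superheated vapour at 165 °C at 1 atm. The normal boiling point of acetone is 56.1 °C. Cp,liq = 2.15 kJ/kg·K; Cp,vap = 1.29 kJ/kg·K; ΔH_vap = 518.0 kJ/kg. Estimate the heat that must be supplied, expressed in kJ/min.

Q = 1230 kJ/min

liquid -38.1→56.1 °C: 202.53 kJ/kg
vaporisation at 56.1 °C: 518 kJ/kg
vapour 56.1→165 °C: 140.48 kJ/kg
Δh = 202.53 + 518 + 140.48 = 861.01 kJ/kg
Q = ṁ·Δh = 85.40 kg/h × 861.01 kJ/kg = 73530 kJ/h
|Q| = 20.425 kW = 1225.5 kJ/min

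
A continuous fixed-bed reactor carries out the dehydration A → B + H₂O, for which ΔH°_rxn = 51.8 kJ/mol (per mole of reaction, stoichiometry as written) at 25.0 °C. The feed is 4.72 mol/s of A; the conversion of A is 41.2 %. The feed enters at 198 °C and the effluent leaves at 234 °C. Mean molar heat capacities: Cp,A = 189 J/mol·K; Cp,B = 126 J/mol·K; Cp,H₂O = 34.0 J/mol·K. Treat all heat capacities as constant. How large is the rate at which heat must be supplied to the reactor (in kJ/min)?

Q_in = 7260 kJ/min

Extent of reaction ξ = 0.412 × 4.72 = 1.9446 mol/s
Reaction term: ξ·ΔH°_rxn = 1.9446 × 51.8 = 100.73 kJ/s
Sensible, feed 198→25 °C: -154.33 kJ/s
Outlet flows (mol/s): A 2.7754, B 1.9446, H₂O 1.9446
Sensible, products 25→234 °C: 174.66 kJ/s
Q = ΔH = 121.06 kJ/s = 121.06 kW
Heat supplied = 7263.6 kJ/min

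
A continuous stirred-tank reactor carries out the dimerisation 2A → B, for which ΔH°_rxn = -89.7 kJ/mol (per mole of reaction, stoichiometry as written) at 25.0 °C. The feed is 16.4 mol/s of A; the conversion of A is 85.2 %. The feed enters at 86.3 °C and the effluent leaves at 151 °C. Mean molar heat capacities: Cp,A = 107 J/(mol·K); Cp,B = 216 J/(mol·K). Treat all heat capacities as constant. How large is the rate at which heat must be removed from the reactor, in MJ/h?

Extent of reaction ξ = 0.852 × 16.4 / 2 = 6.9864 mol/s
Reaction term: ξ·ΔH°_rxn = 6.9864 × -89.7 = -626.68 kJ/s
Sensible, feed 86.3→25 °C: -107.57 kJ/s
Outlet flows (mol/s): A 2.4272, B 6.9864
Sensible, products 25→151 °C: 222.87 kJ/s
Q = ΔH = -511.38 kJ/s = -511.38 kW
Heat removed = 1841 MJ/h

Q_out = 1840 MJ/h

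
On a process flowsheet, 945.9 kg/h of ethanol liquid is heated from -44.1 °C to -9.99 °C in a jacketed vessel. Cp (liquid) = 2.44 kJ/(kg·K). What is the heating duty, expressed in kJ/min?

Q = 1310 kJ/min

Q = ṁ·Cp·ΔT = 945.9 × 2.44 × (-9.99 − -44.1) = 78726 kJ/h
Converting: 78726 / 3600 s = 21.868 kW
Heating duty = 1312.1 kJ/min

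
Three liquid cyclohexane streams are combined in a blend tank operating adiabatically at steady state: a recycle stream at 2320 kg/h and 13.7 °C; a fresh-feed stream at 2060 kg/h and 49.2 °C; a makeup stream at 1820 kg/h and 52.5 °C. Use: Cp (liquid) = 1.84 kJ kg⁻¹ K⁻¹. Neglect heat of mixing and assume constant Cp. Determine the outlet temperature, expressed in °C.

Adiabatic, steady state ⇒ Σ ṁᵢCp,ᵢ(T_out − Tᵢ) = 0
T_out = Σ ṁᵢCp,ᵢTᵢ / Σ ṁᵢCp,ᵢ
      = 420780 / 11408 = 36.885 °C

T_out = 36.9 °C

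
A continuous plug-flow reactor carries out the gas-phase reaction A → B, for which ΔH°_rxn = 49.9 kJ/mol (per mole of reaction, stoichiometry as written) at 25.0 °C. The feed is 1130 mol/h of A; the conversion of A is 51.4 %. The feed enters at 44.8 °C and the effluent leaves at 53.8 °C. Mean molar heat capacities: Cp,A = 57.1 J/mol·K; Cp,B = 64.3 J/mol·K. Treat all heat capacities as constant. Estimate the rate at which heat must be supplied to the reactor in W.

Extent of reaction ξ = 0.514 × 1130 = 580.82 mol/h
Reaction term: ξ·ΔH°_rxn = 580.82 × 49.9 = 28983 kJ/h
Sensible, feed 44.8→25 °C: -1277.6 kJ/h
Outlet flows (mol/h): A 549.18, B 580.82
Sensible, products 25→53.8 °C: 1978.7 kJ/h
Q = ΔH = 29684 kJ/h = 8.2456 kW
Heat supplied = 8245.6 W

Q_in = 8250 W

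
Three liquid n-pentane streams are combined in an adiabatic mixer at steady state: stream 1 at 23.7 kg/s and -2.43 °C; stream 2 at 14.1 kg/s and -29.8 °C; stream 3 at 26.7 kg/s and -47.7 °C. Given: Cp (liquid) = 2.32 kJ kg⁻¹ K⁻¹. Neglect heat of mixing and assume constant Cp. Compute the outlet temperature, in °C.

No heat crosses the boundary, so H_out = H_in.
Σ ṁᵢCp,ᵢTᵢ = 23.7×2.32×-2.43 + 14.1×2.32×-29.8 + 26.7×2.32×-47.7 = -4063.2
Σ ṁᵢCp,ᵢ = 23.7×2.32 + 14.1×2.32 + 26.7×2.32 = 149.64
T_out = -4063.2 / 149.64 = -27.153 °C

T_out = -27.2 °C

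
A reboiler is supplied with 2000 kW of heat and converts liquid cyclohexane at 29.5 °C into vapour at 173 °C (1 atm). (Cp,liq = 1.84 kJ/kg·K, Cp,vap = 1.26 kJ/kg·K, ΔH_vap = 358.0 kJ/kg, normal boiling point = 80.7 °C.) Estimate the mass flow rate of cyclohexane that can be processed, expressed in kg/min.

Δh = 1.84×(80.7−29.5) + 358.0 + 1.26×(173−80.7) = 568.51 kJ/kg
Q = 2000 kW = 2000 kJ/s = 120000 kJ/min
ṁ = Q/Δh = 120000 / 568.51 = 211.08 kg/min

ṁ = 211 kg/min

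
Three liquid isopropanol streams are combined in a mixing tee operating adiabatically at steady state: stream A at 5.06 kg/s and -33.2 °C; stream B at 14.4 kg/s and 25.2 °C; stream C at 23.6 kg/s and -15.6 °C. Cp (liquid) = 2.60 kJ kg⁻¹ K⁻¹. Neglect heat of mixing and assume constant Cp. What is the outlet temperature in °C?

Energy balance with Q = 0: Σ ṁᵢCp,ᵢ(T_out − Tᵢ) = 0
T_out = Σ ṁᵢCp,ᵢTᵢ / Σ ṁᵢCp,ᵢ
      = -450.51 / 111.96 = -4.024 °C

T_out = -4.02 °C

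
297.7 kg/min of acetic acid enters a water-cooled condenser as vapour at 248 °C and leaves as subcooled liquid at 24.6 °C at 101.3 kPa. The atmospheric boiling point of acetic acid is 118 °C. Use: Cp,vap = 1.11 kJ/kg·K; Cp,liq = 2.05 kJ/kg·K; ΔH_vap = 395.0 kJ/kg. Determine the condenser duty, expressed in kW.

Q_c = 3630 kW

vapour 248→118 °C: -144.3 kJ/kg
condensation at 118 °C: -395 kJ/kg
liquid 118→24.6 °C: -191.47 kJ/kg
Δh = -144.3 + -395 + -191.47 = -730.77 kJ/kg
Q = ṁ·Δh = 297.7 kg/min × -730.77 kJ/kg = -217550 kJ/min
|Q| = 3625.8 kW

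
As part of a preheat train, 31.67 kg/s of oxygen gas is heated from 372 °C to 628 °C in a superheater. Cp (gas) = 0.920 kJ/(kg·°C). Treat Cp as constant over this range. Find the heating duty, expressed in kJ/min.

Q = 448000 kJ/min

Q = ṁ·Cp·ΔT = 31.67 × 0.920 × (628 − 372) = 7458.9 kJ/s
Heating duty = 447540 kJ/min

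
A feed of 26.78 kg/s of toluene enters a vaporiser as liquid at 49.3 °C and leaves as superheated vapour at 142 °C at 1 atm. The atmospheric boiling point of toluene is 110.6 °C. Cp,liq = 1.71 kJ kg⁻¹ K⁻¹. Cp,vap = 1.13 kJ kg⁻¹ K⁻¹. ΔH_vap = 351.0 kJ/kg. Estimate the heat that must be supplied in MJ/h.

Q = 47400 MJ/h

liquid 49.3→110.6 °C: 104.82 kJ/kg
vaporisation at 110.6 °C: 351 kJ/kg
vapour 110.6→142 °C: 35.482 kJ/kg
Δh = 104.82 + 351 + 35.482 = 491.31 kJ/kg
Q = ṁ·Δh = 26.78 kg/s × 491.31 kJ/kg = 13157 kJ/s
|Q| = 13157 kW = 47366 MJ/h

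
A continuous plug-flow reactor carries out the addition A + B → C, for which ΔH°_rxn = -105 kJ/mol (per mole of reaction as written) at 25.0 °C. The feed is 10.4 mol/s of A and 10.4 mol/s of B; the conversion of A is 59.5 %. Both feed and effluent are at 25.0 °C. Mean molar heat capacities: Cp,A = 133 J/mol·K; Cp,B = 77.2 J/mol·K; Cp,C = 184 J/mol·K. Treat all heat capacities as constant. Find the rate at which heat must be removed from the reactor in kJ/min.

Extent of reaction ξ = 0.595 × 10.4 = 6.188 mol/s
Reaction term: ξ·ΔH°_rxn = 6.188 × -105 = -649.74 kJ/s
Q = ΔH = -649.74 kJ/s = -649.74 kW
Heat removed = 38984 kJ/min

Q_out = 39000 kJ/min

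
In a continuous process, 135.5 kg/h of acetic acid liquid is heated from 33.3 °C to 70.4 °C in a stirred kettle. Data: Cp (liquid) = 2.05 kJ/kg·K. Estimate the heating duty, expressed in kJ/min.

Q = 172 kJ/min

Q = ṁ·Cp·ΔT = 135.5 × 2.05 × (70.4 − 33.3) = 10305 kJ/h
Converting: 10305 / 3600 s = 2.8626 kW
Heating duty = 171.76 kJ/min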